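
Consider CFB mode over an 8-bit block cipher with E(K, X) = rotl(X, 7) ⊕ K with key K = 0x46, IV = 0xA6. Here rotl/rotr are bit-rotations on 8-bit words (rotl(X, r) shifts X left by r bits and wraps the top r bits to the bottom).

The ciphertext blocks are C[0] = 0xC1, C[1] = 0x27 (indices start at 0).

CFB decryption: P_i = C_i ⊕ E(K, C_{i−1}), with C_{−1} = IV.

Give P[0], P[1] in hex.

P[0] = 0xD4, P[1] = 0x81

P[0]: E(K, 0xA6) = 0x15; 0xC1 ⊕ 0x15 = 0xD4.
P[1]: E(K, 0xC1) = 0xA6; 0x27 ⊕ 0xA6 = 0x81.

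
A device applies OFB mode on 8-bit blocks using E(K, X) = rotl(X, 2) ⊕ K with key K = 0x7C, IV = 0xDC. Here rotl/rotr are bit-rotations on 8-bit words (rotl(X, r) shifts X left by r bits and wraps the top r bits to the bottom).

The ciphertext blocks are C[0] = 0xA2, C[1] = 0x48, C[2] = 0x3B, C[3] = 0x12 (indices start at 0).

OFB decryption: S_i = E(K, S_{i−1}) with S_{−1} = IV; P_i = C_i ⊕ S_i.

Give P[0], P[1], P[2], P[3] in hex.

P[0] = 0xAD, P[1] = 0x08, P[2] = 0x46, P[3] = 0x9B

P[0]: S = E(K, 0xDC) = 0x0F; 0xA2 ⊕ 0x0F = 0xAD.
P[1]: S = E(K, 0x0F) = 0x40; 0x48 ⊕ 0x40 = 0x08.
P[2]: S = E(K, 0x40) = 0x7D; 0x3B ⊕ 0x7D = 0x46.
P[3]: S = E(K, 0x7D) = 0x89; 0x12 ⊕ 0x89 = 0x9B.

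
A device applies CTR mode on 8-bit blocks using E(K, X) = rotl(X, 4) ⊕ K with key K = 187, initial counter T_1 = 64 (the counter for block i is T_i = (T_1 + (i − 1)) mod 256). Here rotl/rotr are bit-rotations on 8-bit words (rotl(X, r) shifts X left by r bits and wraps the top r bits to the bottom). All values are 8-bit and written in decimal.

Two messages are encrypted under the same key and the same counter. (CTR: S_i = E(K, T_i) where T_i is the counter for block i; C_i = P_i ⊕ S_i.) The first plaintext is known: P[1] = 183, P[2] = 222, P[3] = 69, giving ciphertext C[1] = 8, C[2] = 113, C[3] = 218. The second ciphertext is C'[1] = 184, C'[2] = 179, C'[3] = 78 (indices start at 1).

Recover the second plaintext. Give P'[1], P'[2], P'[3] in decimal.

In CTR with a reused counter, both messages share the same keystream S_i, so C_i ⊕ C'_i = P_i ⊕ P'_i and thus P'_i = P_i ⊕ C_i ⊕ C'_i.
P'[1]: 183 ⊕ 8 ⊕ 184 = 7.
P'[2]: 222 ⊕ 113 ⊕ 179 = 28.
P'[3]: 69 ⊕ 218 ⊕ 78 = 209.

P'[1] = 7, P'[2] = 28, P'[3] = 209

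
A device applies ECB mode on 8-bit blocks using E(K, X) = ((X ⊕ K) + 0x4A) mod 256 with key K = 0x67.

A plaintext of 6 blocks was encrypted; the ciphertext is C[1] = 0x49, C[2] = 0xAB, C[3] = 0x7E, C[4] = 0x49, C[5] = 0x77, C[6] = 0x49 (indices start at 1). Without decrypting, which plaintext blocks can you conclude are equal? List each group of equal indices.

P[1] = P[4] = P[6]

ECB encrypts each block independently with the same key, so equal ciphertext blocks imply equal plaintext blocks.
C[1] = C[4] = C[6] = 0x49, so P[1] = P[4] = P[6].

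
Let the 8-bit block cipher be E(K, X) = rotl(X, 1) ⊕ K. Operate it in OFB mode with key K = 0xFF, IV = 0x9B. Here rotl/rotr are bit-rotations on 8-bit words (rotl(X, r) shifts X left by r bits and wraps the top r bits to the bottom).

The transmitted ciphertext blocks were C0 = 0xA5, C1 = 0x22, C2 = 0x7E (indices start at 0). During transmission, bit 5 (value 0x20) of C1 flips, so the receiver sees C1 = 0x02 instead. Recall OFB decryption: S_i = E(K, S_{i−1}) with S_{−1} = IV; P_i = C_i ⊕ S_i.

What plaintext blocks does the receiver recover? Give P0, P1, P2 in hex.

Only C1 changed, to 0x02. In OFB, a change in C_i flips the same bit in P_i only; the keystream is unaffected. Decrypting the received ciphertext:
P0: S = E(K, 0x9B) = 0xC8; 0xA5 ⊕ 0xC8 = 0x6D.
P1: S = E(K, 0xC8) = 0x6E; 0x02 ⊕ 0x6E = 0x6C.
P2: S = E(K, 0x6E) = 0x23; 0x7E ⊕ 0x23 = 0x5D.
Blocks that differ from the original plaintext: P1.

P0 = 0x6D, P1 = 0x6C, P2 = 0x5D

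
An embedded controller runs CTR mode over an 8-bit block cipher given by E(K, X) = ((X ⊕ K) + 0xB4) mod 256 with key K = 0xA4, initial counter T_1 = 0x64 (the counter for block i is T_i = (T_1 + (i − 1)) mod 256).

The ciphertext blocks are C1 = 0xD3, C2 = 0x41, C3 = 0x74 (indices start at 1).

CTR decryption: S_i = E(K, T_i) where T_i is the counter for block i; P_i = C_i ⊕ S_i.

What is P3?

P3 = 0x02

P3: T = 0x66, S = E(K, T) = 0x76; 0x74 ⊕ 0x76 = 0x02.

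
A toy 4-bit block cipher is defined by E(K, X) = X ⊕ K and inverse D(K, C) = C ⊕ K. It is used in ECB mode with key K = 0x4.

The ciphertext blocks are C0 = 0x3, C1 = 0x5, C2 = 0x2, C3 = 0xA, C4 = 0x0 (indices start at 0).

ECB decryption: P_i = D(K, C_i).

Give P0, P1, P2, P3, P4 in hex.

P0: D(K, 0x3) = 0x7.
P1: D(K, 0x5) = 0x1.
P2: D(K, 0x2) = 0x6.
P3: D(K, 0xA) = 0xE.
P4: D(K, 0x0) = 0x4.

P0 = 0x7, P1 = 0x1, P2 = 0x6, P3 = 0xE, P4 = 0x4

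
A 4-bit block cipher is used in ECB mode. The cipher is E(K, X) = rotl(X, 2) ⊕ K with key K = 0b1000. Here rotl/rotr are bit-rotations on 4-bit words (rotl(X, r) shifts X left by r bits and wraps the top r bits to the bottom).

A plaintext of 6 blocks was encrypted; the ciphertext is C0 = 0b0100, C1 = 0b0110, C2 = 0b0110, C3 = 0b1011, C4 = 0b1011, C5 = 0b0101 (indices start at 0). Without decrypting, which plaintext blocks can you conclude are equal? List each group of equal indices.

P1 = P2; P3 = P4

ECB encrypts each block independently with the same key, so equal ciphertext blocks imply equal plaintext blocks.
C1 = C2 = 0b0110, so P1 = P2.
C3 = C4 = 0b1011, so P3 = P4.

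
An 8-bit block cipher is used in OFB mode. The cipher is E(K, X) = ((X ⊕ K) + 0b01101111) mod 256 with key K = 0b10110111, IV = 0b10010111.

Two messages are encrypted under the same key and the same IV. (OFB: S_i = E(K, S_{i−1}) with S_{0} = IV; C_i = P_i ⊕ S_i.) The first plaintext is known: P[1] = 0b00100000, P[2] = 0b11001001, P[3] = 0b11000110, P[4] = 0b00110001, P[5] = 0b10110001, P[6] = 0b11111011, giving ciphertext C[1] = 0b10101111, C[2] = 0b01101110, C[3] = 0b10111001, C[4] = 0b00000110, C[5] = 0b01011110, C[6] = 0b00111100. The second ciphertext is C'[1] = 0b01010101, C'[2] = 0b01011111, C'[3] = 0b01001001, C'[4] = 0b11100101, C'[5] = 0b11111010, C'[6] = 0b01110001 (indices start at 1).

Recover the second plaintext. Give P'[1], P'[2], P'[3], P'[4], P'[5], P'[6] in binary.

In OFB with a reused IV, both messages share the same keystream S_i, so C_i ⊕ C'_i = P_i ⊕ P'_i and thus P'_i = P_i ⊕ C_i ⊕ C'_i.
P'[1]: 0b00100000 ⊕ 0b10101111 ⊕ 0b01010101 = 0b11011010.
P'[2]: 0b11001001 ⊕ 0b01101110 ⊕ 0b01011111 = 0b11111000.
P'[3]: 0b11000110 ⊕ 0b10111001 ⊕ 0b01001001 = 0b00110110.
P'[4]: 0b00110001 ⊕ 0b00000110 ⊕ 0b11100101 = 0b11010010.
P'[5]: 0b10110001 ⊕ 0b01011110 ⊕ 0b11111010 = 0b00010101.
P'[6]: 0b11111011 ⊕ 0b00111100 ⊕ 0b01110001 = 0b10110110.

P'[1] = 0b11011010, P'[2] = 0b11111000, P'[3] = 0b00110110, P'[4] = 0b11010010, P'[5] = 0b00010101, P'[6] = 0b10110110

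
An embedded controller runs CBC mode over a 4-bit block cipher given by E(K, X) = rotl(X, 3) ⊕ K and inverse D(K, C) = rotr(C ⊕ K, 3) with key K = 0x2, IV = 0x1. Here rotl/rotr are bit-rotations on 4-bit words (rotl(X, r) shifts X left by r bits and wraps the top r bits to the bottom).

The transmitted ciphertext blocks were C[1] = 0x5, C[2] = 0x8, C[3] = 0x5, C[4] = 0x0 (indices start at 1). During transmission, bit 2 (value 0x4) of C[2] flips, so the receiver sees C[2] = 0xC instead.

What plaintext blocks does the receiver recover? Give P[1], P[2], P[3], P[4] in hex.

P[1] = 0xF, P[2] = 0x8, P[3] = 0x2, P[4] = 0x1

CBC decryption: P_i = D(K, C_i) ⊕ C_{i−1}, with C_{0} = IV.
Only C[2] changed, to 0xC. In CBC, a change in C_i garbles P_i and flips the same bit in P_{i+1}. Decrypting the received ciphertext:
P[1]: D(K, 0x5) = 0xE; 0xE ⊕ 0x1 = 0xF.
P[2]: D(K, 0xC) = 0xD; 0xD ⊕ 0x5 = 0x8.
P[3]: D(K, 0x5) = 0xE; 0xE ⊕ 0xC = 0x2.
P[4]: D(K, 0x0) = 0x4; 0x4 ⊕ 0x5 = 0x1.
Blocks that differ from the original plaintext: P[2], P[3].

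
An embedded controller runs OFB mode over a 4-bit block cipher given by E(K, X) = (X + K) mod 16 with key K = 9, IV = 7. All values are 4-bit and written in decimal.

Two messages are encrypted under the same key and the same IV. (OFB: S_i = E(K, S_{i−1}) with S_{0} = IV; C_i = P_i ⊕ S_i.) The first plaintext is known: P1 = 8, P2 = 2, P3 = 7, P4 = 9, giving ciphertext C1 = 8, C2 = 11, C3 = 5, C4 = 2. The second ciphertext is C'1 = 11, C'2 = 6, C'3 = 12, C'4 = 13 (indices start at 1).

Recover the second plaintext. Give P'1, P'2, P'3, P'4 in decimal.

P'1 = 11, P'2 = 15, P'3 = 14, P'4 = 6

In OFB with a reused IV, both messages share the same keystream S_i, so C_i ⊕ C'_i = P_i ⊕ P'_i and thus P'_i = P_i ⊕ C_i ⊕ C'_i.
P'1: 8 ⊕ 8 ⊕ 11 = 11.
P'2: 2 ⊕ 11 ⊕ 6 = 15.
P'3: 7 ⊕ 5 ⊕ 12 = 14.
P'4: 9 ⊕ 2 ⊕ 13 = 6.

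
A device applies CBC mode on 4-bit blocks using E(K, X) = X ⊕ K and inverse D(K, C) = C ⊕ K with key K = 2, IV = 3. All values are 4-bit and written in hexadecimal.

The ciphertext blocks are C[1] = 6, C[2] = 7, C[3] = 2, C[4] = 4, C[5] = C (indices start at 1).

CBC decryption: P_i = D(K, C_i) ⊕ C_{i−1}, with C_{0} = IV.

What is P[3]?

P[3]: D(K, 2) = 0; 0 ⊕ 7 = 7.

P[3] = 7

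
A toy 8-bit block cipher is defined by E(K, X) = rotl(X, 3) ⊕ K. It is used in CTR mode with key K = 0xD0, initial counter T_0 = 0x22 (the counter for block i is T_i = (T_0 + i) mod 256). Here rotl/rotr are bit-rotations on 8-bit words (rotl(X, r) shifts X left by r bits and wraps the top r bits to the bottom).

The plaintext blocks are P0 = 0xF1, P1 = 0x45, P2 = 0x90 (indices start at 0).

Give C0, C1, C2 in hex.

CTR encryption: S_i = E(K, T_i) where T_i is the counter for block i; C_i = P_i ⊕ S_i.
C0: T = 0x22, S = E(K, T) = 0xC1; 0xF1 ⊕ 0xC1 = 0x30.
C1: T = 0x23, S = E(K, T) = 0xC9; 0x45 ⊕ 0xC9 = 0x8C.
C2: T = 0x24, S = E(K, T) = 0xF1; 0x90 ⊕ 0xF1 = 0x61.

C0 = 0x30, C1 = 0x8C, C2 = 0x61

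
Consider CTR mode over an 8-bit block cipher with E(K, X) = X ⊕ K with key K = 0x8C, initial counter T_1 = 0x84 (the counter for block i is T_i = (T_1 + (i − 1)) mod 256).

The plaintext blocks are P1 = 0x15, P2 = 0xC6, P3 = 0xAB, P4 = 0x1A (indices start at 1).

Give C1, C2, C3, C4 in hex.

C1 = 0x1D, C2 = 0xCF, C3 = 0xA1, C4 = 0x11

CTR encryption: S_i = E(K, T_i) where T_i is the counter for block i; C_i = P_i ⊕ S_i.
C1: T = 0x84, S = E(K, T) = 0x08; 0x15 ⊕ 0x08 = 0x1D.
C2: T = 0x85, S = E(K, T) = 0x09; 0xC6 ⊕ 0x09 = 0xCF.
C3: T = 0x86, S = E(K, T) = 0x0A; 0xAB ⊕ 0x0A = 0xA1.
C4: T = 0x87, S = E(K, T) = 0x0B; 0x1A ⊕ 0x0B = 0x11.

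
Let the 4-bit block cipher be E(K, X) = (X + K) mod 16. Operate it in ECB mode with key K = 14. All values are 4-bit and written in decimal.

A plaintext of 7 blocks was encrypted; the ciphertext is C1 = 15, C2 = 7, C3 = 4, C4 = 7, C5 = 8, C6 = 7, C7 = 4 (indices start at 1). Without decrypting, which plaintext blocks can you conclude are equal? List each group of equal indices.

ECB encrypts each block independently with the same key, so equal ciphertext blocks imply equal plaintext blocks.
C2 = C4 = C6 = 7, so P2 = P4 = P6.
C3 = C7 = 4, so P3 = P7.

P2 = P4 = P6; P3 = P7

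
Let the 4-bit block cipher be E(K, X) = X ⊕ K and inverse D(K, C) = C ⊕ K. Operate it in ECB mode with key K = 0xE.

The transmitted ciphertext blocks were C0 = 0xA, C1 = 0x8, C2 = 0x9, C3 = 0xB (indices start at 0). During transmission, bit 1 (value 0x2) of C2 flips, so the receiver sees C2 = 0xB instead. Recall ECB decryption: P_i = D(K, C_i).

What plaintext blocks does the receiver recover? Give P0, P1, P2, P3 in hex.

P0 = 0x4, P1 = 0x6, P2 = 0x5, P3 = 0x5

Only C2 changed, to 0xB. In ECB, a change in C_i affects only P_i. Decrypting the received ciphertext:
P0: D(K, 0xA) = 0x4.
P1: D(K, 0x8) = 0x6.
P2: D(K, 0xB) = 0x5.
P3: D(K, 0xB) = 0x5.
Blocks that differ from the original plaintext: P2.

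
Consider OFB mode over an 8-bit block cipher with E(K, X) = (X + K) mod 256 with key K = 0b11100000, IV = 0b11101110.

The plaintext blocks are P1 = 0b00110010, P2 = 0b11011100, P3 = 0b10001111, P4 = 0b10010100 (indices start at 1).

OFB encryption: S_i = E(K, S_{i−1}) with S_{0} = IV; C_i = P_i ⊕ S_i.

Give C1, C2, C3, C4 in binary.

C1 = 0b11111100, C2 = 0b01110010, C3 = 0b00000001, C4 = 0b11111010

C1: S = E(K, 0b11101110) = 0b11001110; 0b00110010 ⊕ 0b11001110 = 0b11111100.
C2: S = E(K, 0b11001110) = 0b10101110; 0b11011100 ⊕ 0b10101110 = 0b01110010.
C3: S = E(K, 0b10101110) = 0b10001110; 0b10001111 ⊕ 0b10001110 = 0b00000001.
C4: S = E(K, 0b10001110) = 0b01101110; 0b10010100 ⊕ 0b01101110 = 0b11111010.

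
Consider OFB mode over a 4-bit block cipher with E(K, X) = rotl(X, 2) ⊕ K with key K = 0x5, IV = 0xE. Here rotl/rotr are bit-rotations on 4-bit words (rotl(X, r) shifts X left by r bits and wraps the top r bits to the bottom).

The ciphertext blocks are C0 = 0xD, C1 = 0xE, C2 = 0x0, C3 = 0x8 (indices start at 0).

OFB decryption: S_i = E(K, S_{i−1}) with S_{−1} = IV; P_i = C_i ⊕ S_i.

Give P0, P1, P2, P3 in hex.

P0 = 0x3, P1 = 0x0, P2 = 0xE, P3 = 0x6

P0: S = E(K, 0xE) = 0xE; 0xD ⊕ 0xE = 0x3.
P1: S = E(K, 0xE) = 0xE; 0xE ⊕ 0xE = 0x0.
P2: S = E(K, 0xE) = 0xE; 0x0 ⊕ 0xE = 0xE.
P3: S = E(K, 0xE) = 0xE; 0x8 ⊕ 0xE = 0x6.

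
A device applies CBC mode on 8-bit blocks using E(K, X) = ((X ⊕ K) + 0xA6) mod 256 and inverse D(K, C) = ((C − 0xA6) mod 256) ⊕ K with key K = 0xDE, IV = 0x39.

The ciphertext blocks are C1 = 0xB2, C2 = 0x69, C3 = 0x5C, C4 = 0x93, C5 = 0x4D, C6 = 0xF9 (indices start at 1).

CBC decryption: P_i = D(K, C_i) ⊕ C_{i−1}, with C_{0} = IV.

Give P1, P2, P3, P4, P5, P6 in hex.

P1: D(K, 0xB2) = 0xD2; 0xD2 ⊕ 0x39 = 0xEB.
P2: D(K, 0x69) = 0x1D; 0x1D ⊕ 0xB2 = 0xAF.
P3: D(K, 0x5C) = 0x68; 0x68 ⊕ 0x69 = 0x01.
P4: D(K, 0x93) = 0x33; 0x33 ⊕ 0x5C = 0x6F.
P5: D(K, 0x4D) = 0x79; 0x79 ⊕ 0x93 = 0xEA.
P6: D(K, 0xF9) = 0x8D; 0x8D ⊕ 0x4D = 0xC0.

P1 = 0xEB, P2 = 0xAF, P3 = 0x01, P4 = 0x6F, P5 = 0xEA, P6 = 0xC0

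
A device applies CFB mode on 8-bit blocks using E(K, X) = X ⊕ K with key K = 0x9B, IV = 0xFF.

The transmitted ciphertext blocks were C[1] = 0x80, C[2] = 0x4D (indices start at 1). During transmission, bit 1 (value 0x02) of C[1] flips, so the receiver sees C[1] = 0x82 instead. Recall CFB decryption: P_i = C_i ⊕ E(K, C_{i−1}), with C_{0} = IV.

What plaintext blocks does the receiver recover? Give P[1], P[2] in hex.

Only C[1] changed, to 0x82. In CFB, a change in C_i flips the same bit in P_i and garbles P_{i+1}. Decrypting the received ciphertext:
P[1]: E(K, 0xFF) = 0x64; 0x82 ⊕ 0x64 = 0xE6.
P[2]: E(K, 0x82) = 0x19; 0x4D ⊕ 0x19 = 0x54.
Blocks that differ from the original plaintext: P[1], P[2].

P[1] = 0xE6, P[2] = 0x54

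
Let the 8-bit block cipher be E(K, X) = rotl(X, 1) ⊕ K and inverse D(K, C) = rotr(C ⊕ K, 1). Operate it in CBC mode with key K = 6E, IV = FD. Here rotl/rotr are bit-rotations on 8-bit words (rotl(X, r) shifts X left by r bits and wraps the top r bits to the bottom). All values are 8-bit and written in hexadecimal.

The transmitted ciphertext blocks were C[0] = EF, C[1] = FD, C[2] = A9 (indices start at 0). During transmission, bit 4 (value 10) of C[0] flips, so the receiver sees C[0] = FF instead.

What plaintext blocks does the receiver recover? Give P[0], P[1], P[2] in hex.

P[0] = 35, P[1] = 36, P[2] = 1E

CBC decryption: P_i = D(K, C_i) ⊕ C_{i−1}, with C_{−1} = IV.
Only C[0] changed, to FF. In CBC, a change in C_i garbles P_i and flips the same bit in P_{i+1}. Decrypting the received ciphertext:
P[0]: D(K, FF) = C8; C8 ⊕ FD = 35.
P[1]: D(K, FD) = C9; C9 ⊕ FF = 36.
P[2]: D(K, A9) = E3; E3 ⊕ FD = 1E.
Blocks that differ from the original plaintext: P[0], P[1].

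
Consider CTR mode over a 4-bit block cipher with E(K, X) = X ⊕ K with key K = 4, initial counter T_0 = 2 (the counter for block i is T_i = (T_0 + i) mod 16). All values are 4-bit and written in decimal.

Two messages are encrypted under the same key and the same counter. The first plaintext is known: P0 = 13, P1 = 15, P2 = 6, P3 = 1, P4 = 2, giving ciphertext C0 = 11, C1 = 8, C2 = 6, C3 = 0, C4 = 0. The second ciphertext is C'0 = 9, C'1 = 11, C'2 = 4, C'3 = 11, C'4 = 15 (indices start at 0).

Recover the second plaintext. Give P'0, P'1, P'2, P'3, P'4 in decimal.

P'0 = 15, P'1 = 12, P'2 = 4, P'3 = 10, P'4 = 13

In CTR with a reused counter, both messages share the same keystream S_i, so C_i ⊕ C'_i = P_i ⊕ P'_i and thus P'_i = P_i ⊕ C_i ⊕ C'_i.
P'0: 13 ⊕ 11 ⊕ 9 = 15.
P'1: 15 ⊕ 8 ⊕ 11 = 12.
P'2: 6 ⊕ 6 ⊕ 4 = 4.
P'3: 1 ⊕ 0 ⊕ 11 = 10.
P'4: 2 ⊕ 0 ⊕ 15 = 13.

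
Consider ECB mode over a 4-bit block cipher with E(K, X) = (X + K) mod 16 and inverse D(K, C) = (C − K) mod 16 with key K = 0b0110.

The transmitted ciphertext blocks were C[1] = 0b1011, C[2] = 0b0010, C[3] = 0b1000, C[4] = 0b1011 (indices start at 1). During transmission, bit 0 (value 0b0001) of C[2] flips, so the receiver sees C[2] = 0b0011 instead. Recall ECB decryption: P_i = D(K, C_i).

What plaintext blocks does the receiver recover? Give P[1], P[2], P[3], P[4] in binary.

P[1] = 0b0101, P[2] = 0b1101, P[3] = 0b0010, P[4] = 0b0101

Only C[2] changed, to 0b0011. In ECB, a change in C_i affects only P_i. Decrypting the received ciphertext:
P[1]: D(K, 0b1011) = 0b0101.
P[2]: D(K, 0b0011) = 0b1101.
P[3]: D(K, 0b1000) = 0b0010.
P[4]: D(K, 0b1011) = 0b0101.
Blocks that differ from the original plaintext: P[2].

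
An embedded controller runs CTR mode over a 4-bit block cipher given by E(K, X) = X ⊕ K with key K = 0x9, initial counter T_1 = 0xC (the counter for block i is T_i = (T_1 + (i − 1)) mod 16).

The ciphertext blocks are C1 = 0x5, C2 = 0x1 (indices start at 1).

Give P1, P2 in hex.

CTR decryption: S_i = E(K, T_i) where T_i is the counter for block i; P_i = C_i ⊕ S_i.
P1: T = 0xC, S = E(K, T) = 0x5; 0x5 ⊕ 0x5 = 0x0.
P2: T = 0xD, S = E(K, T) = 0x4; 0x1 ⊕ 0x4 = 0x5.

P1 = 0x0, P2 = 0x5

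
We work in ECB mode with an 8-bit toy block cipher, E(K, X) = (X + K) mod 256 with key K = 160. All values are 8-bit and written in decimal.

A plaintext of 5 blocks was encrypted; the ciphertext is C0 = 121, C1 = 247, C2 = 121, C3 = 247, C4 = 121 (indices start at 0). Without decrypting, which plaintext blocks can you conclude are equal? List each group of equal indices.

P0 = P2 = P4; P1 = P3

ECB encrypts each block independently with the same key, so equal ciphertext blocks imply equal plaintext blocks.
C0 = C2 = C4 = 121, so P0 = P2 = P4.
C1 = C3 = 247, so P1 = P3.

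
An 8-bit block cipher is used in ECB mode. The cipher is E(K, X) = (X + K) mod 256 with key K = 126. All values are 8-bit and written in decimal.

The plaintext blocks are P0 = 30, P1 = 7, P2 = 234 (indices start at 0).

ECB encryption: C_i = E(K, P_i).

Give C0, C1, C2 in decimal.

C0 = 156, C1 = 133, C2 = 104

C0: E(K, 30) = 156.
C1: E(K, 7) = 133.
C2: E(K, 234) = 104.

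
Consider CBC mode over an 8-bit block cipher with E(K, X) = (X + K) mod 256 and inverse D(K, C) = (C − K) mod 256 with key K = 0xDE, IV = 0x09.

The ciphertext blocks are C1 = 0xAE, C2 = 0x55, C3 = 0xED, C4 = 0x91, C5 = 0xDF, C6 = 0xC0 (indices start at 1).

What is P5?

CBC decryption: P_i = D(K, C_i) ⊕ C_{i−1}, with C_{0} = IV.
P5: D(K, 0xDF) = 0x01; 0x01 ⊕ 0x91 = 0x90.

P5 = 0x90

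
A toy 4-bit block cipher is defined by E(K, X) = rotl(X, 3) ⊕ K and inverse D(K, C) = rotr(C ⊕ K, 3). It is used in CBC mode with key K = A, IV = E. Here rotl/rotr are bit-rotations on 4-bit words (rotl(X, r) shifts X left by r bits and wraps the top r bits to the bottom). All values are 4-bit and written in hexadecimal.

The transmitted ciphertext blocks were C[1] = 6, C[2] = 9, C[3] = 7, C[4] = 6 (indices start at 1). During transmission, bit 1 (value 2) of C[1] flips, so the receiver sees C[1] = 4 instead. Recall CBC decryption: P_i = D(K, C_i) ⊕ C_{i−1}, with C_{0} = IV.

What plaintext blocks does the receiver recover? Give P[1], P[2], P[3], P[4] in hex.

Only C[1] changed, to 4. In CBC, a change in C_i garbles P_i and flips the same bit in P_{i+1}. Decrypting the received ciphertext:
P[1]: D(K, 4) = D; D ⊕ E = 3.
P[2]: D(K, 9) = 6; 6 ⊕ 4 = 2.
P[3]: D(K, 7) = B; B ⊕ 9 = 2.
P[4]: D(K, 6) = 9; 9 ⊕ 7 = E.
Blocks that differ from the original plaintext: P[1], P[2].

P[1] = 3, P[2] = 2, P[3] = 2, P[4] = E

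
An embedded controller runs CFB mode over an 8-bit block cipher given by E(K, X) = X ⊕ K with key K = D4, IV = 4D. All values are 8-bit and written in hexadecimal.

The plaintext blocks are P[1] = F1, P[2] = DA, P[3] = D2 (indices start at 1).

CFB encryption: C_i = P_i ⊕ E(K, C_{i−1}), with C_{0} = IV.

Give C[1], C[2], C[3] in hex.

C[1] = 68, C[2] = 66, C[3] = 60

C[1]: E(K, 4D) = 99; F1 ⊕ 99 = 68.
C[2]: E(K, 68) = BC; DA ⊕ BC = 66.
C[3]: E(K, 66) = B2; D2 ⊕ B2 = 60.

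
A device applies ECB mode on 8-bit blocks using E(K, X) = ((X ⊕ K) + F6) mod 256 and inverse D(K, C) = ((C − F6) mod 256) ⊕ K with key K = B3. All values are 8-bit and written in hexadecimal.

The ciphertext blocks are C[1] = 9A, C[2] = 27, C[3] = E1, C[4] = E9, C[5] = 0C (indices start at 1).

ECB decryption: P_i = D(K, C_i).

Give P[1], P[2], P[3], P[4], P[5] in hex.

P[1]: D(K, 9A) = 17.
P[2]: D(K, 27) = 82.
P[3]: D(K, E1) = 58.
P[4]: D(K, E9) = 40.
P[5]: D(K, 0C) = A5.

P[1] = 17, P[2] = 82, P[3] = 58, P[4] = 40, P[5] = A5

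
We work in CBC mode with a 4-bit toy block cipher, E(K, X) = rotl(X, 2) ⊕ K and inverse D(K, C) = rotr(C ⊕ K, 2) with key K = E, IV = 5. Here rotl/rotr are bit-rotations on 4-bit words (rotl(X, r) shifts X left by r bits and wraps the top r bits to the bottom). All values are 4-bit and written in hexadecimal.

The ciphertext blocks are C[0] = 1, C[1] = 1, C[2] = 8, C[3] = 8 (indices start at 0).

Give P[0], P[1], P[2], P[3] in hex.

CBC decryption: P_i = D(K, C_i) ⊕ C_{i−1}, with C_{−1} = IV.
P[0]: D(K, 1) = F; F ⊕ 5 = A.
P[1]: D(K, 1) = F; F ⊕ 1 = E.
P[2]: D(K, 8) = 9; 9 ⊕ 1 = 8.
P[3]: D(K, 8) = 9; 9 ⊕ 8 = 1.

P[0] = A, P[1] = E, P[2] = 8, P[3] = 1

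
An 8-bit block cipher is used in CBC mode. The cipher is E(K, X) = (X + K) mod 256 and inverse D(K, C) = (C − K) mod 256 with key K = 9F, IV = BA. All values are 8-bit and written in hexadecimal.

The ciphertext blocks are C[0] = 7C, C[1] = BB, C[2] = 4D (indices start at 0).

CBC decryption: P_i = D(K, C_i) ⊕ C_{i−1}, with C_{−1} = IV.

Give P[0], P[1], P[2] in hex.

P[0] = 67, P[1] = 60, P[2] = 15

P[0]: D(K, 7C) = DD; DD ⊕ BA = 67.
P[1]: D(K, BB) = 1C; 1C ⊕ 7C = 60.
P[2]: D(K, 4D) = AE; AE ⊕ BB = 15.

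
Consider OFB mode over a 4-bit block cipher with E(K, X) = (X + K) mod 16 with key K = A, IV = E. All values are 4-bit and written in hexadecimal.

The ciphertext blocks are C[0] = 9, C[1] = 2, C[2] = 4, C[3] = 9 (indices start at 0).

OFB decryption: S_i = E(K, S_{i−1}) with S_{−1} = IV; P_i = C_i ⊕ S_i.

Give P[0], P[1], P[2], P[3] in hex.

P[0] = 1, P[1] = 0, P[2] = 8, P[3] = F

P[0]: S = E(K, E) = 8; 9 ⊕ 8 = 1.
P[1]: S = E(K, 8) = 2; 2 ⊕ 2 = 0.
P[2]: S = E(K, 2) = C; 4 ⊕ C = 8.
P[3]: S = E(K, C) = 6; 9 ⊕ 6 = F.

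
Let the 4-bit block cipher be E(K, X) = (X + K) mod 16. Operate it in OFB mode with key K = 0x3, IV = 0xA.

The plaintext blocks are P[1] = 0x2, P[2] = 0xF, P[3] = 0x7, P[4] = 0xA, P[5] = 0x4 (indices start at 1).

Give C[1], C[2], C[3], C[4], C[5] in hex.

C[1] = 0xF, C[2] = 0xF, C[3] = 0x4, C[4] = 0xC, C[5] = 0xD

OFB encryption: S_i = E(K, S_{i−1}) with S_{0} = IV; C_i = P_i ⊕ S_i.
C[1]: S = E(K, 0xA) = 0xD; 0x2 ⊕ 0xD = 0xF.
C[2]: S = E(K, 0xD) = 0x0; 0xF ⊕ 0x0 = 0xF.
C[3]: S = E(K, 0x0) = 0x3; 0x7 ⊕ 0x3 = 0x4.
C[4]: S = E(K, 0x3) = 0x6; 0xA ⊕ 0x6 = 0xC.
C[5]: S = E(K, 0x6) = 0x9; 0x4 ⊕ 0x9 = 0xD.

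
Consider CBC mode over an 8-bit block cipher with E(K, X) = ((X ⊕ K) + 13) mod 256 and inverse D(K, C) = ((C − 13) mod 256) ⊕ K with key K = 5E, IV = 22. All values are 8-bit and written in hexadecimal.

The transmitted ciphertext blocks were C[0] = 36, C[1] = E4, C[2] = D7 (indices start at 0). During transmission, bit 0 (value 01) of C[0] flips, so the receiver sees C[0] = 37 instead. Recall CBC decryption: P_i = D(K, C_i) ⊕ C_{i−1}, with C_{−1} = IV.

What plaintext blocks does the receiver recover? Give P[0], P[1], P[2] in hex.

P[0] = 58, P[1] = B8, P[2] = 7E

Only C[0] changed, to 37. In CBC, a change in C_i garbles P_i and flips the same bit in P_{i+1}. Decrypting the received ciphertext:
P[0]: D(K, 37) = 7A; 7A ⊕ 22 = 58.
P[1]: D(K, E4) = 8F; 8F ⊕ 37 = B8.
P[2]: D(K, D7) = 9A; 9A ⊕ E4 = 7E.
Blocks that differ from the original plaintext: P[0], P[1].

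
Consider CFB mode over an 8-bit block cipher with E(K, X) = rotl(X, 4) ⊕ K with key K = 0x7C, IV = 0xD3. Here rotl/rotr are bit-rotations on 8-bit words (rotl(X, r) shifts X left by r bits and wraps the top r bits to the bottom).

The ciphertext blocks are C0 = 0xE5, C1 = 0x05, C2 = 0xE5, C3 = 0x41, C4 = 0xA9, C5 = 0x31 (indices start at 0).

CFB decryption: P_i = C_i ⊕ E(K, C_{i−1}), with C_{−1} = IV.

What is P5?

P5: E(K, 0xA9) = 0xE6; 0x31 ⊕ 0xE6 = 0xD7.

P5 = 0xD7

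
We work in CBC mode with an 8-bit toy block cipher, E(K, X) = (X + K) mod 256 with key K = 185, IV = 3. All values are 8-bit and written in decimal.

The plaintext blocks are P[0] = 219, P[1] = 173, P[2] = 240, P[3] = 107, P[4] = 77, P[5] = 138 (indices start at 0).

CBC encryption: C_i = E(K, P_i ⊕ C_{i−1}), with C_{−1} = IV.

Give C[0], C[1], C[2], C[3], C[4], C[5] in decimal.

C[0] = 145, C[1] = 245, C[2] = 190, C[3] = 142, C[4] = 124, C[5] = 175

C[0]: P[0] ⊕ 3 = 216; E(K, 216) = 145.
C[1]: P[1] ⊕ 145 = 60; E(K, 60) = 245.
C[2]: P[2] ⊕ 245 = 5; E(K, 5) = 190.
C[3]: P[3] ⊕ 190 = 213; E(K, 213) = 142.
C[4]: P[4] ⊕ 142 = 195; E(K, 195) = 124.
C[5]: P[5] ⊕ 124 = 246; E(K, 246) = 175.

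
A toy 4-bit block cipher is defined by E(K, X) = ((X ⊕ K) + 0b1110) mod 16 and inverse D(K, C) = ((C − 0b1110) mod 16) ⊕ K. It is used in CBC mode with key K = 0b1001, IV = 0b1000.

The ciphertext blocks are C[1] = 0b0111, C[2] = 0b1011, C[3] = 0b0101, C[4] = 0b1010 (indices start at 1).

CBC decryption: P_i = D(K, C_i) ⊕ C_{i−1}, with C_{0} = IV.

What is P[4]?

P[4]: D(K, 0b1010) = 0b0101; 0b0101 ⊕ 0b0101 = 0b0000.

P[4] = 0b0000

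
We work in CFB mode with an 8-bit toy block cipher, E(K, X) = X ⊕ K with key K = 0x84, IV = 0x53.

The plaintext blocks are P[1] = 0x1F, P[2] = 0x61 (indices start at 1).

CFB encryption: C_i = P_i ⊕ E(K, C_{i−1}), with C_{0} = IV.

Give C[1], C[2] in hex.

C[1] = 0xC8, C[2] = 0x2D

C[1]: E(K, 0x53) = 0xD7; 0x1F ⊕ 0xD7 = 0xC8.
C[2]: E(K, 0xC8) = 0x4C; 0x61 ⊕ 0x4C = 0x2D.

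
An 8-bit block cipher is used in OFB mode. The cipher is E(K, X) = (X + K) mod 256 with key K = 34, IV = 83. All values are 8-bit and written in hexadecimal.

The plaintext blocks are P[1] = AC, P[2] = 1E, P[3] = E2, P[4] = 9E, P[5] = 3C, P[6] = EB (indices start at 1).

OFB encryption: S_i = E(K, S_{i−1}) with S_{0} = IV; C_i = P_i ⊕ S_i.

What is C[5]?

C[1]: S = E(K, 83) = B7; AC ⊕ B7 = 1B.
C[2]: S = E(K, B7) = EB; 1E ⊕ EB = F5.
C[3]: S = E(K, EB) = 1F; E2 ⊕ 1F = FD.
C[4]: S = E(K, 1F) = 53; 9E ⊕ 53 = CD.
C[5]: S = E(K, 53) = 87; 3C ⊕ 87 = BB.

C[5] = BB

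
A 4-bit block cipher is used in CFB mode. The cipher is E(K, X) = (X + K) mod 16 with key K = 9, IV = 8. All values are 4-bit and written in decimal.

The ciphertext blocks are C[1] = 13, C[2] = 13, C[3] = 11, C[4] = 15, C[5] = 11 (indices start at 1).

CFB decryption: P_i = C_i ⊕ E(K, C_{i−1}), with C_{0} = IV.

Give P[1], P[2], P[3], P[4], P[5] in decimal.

P[1]: E(K, 8) = 1; 13 ⊕ 1 = 12.
P[2]: E(K, 13) = 6; 13 ⊕ 6 = 11.
P[3]: E(K, 13) = 6; 11 ⊕ 6 = 13.
P[4]: E(K, 11) = 4; 15 ⊕ 4 = 11.
P[5]: E(K, 15) = 8; 11 ⊕ 8 = 3.

P[1] = 12, P[2] = 11, P[3] = 13, P[4] = 11, P[5] = 3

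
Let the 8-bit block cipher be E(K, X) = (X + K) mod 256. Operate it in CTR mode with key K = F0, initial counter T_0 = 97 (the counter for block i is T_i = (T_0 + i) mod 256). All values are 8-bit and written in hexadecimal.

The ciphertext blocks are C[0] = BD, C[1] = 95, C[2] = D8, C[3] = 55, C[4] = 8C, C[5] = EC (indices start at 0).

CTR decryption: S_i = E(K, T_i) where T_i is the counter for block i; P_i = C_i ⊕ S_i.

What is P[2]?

P[2] = 51

P[2]: T = 99, S = E(K, T) = 89; D8 ⊕ 89 = 51.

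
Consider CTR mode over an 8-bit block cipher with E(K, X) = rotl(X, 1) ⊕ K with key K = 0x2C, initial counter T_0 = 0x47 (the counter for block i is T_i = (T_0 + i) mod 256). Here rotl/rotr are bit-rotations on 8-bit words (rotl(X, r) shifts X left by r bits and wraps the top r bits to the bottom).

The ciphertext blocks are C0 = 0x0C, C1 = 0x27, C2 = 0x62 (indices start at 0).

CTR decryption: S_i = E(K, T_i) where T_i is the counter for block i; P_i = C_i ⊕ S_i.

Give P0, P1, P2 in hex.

P0 = 0xAE, P1 = 0x9B, P2 = 0xDC

P0: T = 0x47, S = E(K, T) = 0xA2; 0x0C ⊕ 0xA2 = 0xAE.
P1: T = 0x48, S = E(K, T) = 0xBC; 0x27 ⊕ 0xBC = 0x9B.
P2: T = 0x49, S = E(K, T) = 0xBE; 0x62 ⊕ 0xBE = 0xDC.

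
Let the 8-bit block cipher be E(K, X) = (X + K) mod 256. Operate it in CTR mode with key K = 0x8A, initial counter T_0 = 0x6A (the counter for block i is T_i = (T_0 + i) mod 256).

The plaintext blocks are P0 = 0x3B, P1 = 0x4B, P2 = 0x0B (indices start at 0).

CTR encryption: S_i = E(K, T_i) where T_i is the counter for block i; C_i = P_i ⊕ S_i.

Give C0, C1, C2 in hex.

C0: T = 0x6A, S = E(K, T) = 0xF4; 0x3B ⊕ 0xF4 = 0xCF.
C1: T = 0x6B, S = E(K, T) = 0xF5; 0x4B ⊕ 0xF5 = 0xBE.
C2: T = 0x6C, S = E(K, T) = 0xF6; 0x0B ⊕ 0xF6 = 0xFD.

C0 = 0xCF, C1 = 0xBE, C2 = 0xFD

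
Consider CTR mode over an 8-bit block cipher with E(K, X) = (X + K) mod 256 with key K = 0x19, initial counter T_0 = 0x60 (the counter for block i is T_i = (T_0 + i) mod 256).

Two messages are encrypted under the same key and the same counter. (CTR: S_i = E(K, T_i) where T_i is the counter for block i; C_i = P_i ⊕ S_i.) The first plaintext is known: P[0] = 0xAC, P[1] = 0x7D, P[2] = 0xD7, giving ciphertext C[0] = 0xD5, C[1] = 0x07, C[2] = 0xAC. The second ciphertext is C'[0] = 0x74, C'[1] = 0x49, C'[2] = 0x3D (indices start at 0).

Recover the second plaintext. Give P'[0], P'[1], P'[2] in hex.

P'[0] = 0x0D, P'[1] = 0x33, P'[2] = 0x46

In CTR with a reused counter, both messages share the same keystream S_i, so C_i ⊕ C'_i = P_i ⊕ P'_i and thus P'_i = P_i ⊕ C_i ⊕ C'_i.
P'[0]: 0xAC ⊕ 0xD5 ⊕ 0x74 = 0x0D.
P'[1]: 0x7D ⊕ 0x07 ⊕ 0x49 = 0x33.
P'[2]: 0xD7 ⊕ 0xAC ⊕ 0x3D = 0x46.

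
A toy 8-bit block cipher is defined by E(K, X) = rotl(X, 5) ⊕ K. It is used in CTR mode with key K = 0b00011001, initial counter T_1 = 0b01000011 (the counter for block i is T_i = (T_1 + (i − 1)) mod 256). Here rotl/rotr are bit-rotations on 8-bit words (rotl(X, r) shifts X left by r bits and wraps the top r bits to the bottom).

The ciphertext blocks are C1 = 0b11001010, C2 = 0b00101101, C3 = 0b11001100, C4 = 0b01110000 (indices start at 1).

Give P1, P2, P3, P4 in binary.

CTR decryption: S_i = E(K, T_i) where T_i is the counter for block i; P_i = C_i ⊕ S_i.
P1: T = 0b01000011, S = E(K, T) = 0b01110001; 0b11001010 ⊕ 0b01110001 = 0b10111011.
P2: T = 0b01000100, S = E(K, T) = 0b10010001; 0b00101101 ⊕ 0b10010001 = 0b10111100.
P3: T = 0b01000101, S = E(K, T) = 0b10110001; 0b11001100 ⊕ 0b10110001 = 0b01111101.
P4: T = 0b01000110, S = E(K, T) = 0b11010001; 0b01110000 ⊕ 0b11010001 = 0b10100001.

P1 = 0b10111011, P2 = 0b10111100, P3 = 0b01111101, P4 = 0b10100001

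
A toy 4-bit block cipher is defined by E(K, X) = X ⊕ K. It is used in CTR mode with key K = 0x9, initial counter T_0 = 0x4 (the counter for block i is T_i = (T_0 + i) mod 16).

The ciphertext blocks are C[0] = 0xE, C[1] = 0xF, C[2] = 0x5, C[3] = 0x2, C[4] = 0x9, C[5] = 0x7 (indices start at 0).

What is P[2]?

P[2] = 0xA

CTR decryption: S_i = E(K, T_i) where T_i is the counter for block i; P_i = C_i ⊕ S_i.
P[2]: T = 0x6, S = E(K, T) = 0xF; 0x5 ⊕ 0xF = 0xA.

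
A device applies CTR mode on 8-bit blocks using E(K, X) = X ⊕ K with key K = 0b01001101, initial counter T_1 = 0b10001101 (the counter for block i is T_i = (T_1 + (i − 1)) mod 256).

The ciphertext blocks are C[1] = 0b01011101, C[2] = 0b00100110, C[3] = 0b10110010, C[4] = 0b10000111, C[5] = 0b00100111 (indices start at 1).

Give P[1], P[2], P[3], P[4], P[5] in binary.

P[1] = 0b10011101, P[2] = 0b11100101, P[3] = 0b01110000, P[4] = 0b01011010, P[5] = 0b11111011

CTR decryption: S_i = E(K, T_i) where T_i is the counter for block i; P_i = C_i ⊕ S_i.
P[1]: T = 0b10001101, S = E(K, T) = 0b11000000; 0b01011101 ⊕ 0b11000000 = 0b10011101.
P[2]: T = 0b10001110, S = E(K, T) = 0b11000011; 0b00100110 ⊕ 0b11000011 = 0b11100101.
P[3]: T = 0b10001111, S = E(K, T) = 0b11000010; 0b10110010 ⊕ 0b11000010 = 0b01110000.
P[4]: T = 0b10010000, S = E(K, T) = 0b11011101; 0b10000111 ⊕ 0b11011101 = 0b01011010.
P[5]: T = 0b10010001, S = E(K, T) = 0b11011100; 0b00100111 ⊕ 0b11011100 = 0b11111011.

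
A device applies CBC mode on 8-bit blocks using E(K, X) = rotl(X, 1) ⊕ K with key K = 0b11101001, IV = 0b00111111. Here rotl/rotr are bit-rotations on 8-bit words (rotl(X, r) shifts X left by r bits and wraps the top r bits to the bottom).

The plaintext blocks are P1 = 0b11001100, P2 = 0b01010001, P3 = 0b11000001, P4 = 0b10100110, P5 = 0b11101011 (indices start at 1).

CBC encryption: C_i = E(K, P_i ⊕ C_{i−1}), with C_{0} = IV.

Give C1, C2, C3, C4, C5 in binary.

C1 = 0b00001110, C2 = 0b01010111, C3 = 0b11000100, C4 = 0b00101101, C5 = 0b01100100

C1: P1 ⊕ 0b00111111 = 0b11110011; E(K, 0b11110011) = 0b00001110.
C2: P2 ⊕ 0b00001110 = 0b01011111; E(K, 0b01011111) = 0b01010111.
C3: P3 ⊕ 0b01010111 = 0b10010110; E(K, 0b10010110) = 0b11000100.
C4: P4 ⊕ 0b11000100 = 0b01100010; E(K, 0b01100010) = 0b00101101.
C5: P5 ⊕ 0b00101101 = 0b11000110; E(K, 0b11000110) = 0b01100100.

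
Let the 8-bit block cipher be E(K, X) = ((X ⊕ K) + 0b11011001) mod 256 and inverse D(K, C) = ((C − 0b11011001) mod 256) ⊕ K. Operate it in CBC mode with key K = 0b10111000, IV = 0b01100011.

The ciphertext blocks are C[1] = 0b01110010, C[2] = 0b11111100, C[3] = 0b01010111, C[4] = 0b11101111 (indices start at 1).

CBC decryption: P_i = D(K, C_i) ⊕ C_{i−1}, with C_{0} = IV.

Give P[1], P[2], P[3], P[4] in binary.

P[1]: D(K, 0b01110010) = 0b00100001; 0b00100001 ⊕ 0b01100011 = 0b01000010.
P[2]: D(K, 0b11111100) = 0b10011011; 0b10011011 ⊕ 0b01110010 = 0b11101001.
P[3]: D(K, 0b01010111) = 0b11000110; 0b11000110 ⊕ 0b11111100 = 0b00111010.
P[4]: D(K, 0b11101111) = 0b10101110; 0b10101110 ⊕ 0b01010111 = 0b11111001.

P[1] = 0b01000010, P[2] = 0b11101001, P[3] = 0b00111010, P[4] = 0b11111001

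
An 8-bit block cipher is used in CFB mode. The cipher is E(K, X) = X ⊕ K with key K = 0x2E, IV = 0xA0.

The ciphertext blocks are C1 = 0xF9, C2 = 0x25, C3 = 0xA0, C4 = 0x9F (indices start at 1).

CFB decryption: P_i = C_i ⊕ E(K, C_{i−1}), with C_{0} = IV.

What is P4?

P4 = 0x11

P4: E(K, 0xA0) = 0x8E; 0x9F ⊕ 0x8E = 0x11.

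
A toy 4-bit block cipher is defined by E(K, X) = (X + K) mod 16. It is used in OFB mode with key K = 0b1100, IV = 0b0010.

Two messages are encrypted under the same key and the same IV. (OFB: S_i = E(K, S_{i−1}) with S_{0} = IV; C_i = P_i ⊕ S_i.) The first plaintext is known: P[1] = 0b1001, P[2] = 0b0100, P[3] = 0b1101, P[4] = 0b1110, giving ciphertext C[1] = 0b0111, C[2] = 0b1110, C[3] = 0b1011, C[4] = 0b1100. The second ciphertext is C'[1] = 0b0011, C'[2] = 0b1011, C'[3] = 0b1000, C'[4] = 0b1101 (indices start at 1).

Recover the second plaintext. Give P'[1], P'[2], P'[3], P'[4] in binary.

P'[1] = 0b1101, P'[2] = 0b0001, P'[3] = 0b1110, P'[4] = 0b1111

In OFB with a reused IV, both messages share the same keystream S_i, so C_i ⊕ C'_i = P_i ⊕ P'_i and thus P'_i = P_i ⊕ C_i ⊕ C'_i.
P'[1]: 0b1001 ⊕ 0b0111 ⊕ 0b0011 = 0b1101.
P'[2]: 0b0100 ⊕ 0b1110 ⊕ 0b1011 = 0b0001.
P'[3]: 0b1101 ⊕ 0b1011 ⊕ 0b1000 = 0b1110.
P'[4]: 0b1110 ⊕ 0b1100 ⊕ 0b1101 = 0b1111.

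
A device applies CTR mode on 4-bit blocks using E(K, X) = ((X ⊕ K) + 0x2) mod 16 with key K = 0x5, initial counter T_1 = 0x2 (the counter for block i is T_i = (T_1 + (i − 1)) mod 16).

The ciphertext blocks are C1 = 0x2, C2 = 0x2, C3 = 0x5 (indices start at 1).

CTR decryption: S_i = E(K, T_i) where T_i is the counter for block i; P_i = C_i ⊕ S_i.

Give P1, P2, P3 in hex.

P1: T = 0x2, S = E(K, T) = 0x9; 0x2 ⊕ 0x9 = 0xB.
P2: T = 0x3, S = E(K, T) = 0x8; 0x2 ⊕ 0x8 = 0xA.
P3: T = 0x4, S = E(K, T) = 0x3; 0x5 ⊕ 0x3 = 0x6.

P1 = 0xB, P2 = 0xA, P3 = 0x6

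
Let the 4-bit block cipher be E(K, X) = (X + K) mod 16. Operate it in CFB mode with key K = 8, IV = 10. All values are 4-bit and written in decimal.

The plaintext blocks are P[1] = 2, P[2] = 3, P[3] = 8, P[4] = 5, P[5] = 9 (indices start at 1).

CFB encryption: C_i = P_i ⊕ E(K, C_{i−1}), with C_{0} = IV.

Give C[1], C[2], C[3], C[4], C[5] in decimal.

C[1] = 0, C[2] = 11, C[3] = 11, C[4] = 6, C[5] = 7

C[1]: E(K, 10) = 2; 2 ⊕ 2 = 0.
C[2]: E(K, 0) = 8; 3 ⊕ 8 = 11.
C[3]: E(K, 11) = 3; 8 ⊕ 3 = 11.
C[4]: E(K, 11) = 3; 5 ⊕ 3 = 6.
C[5]: E(K, 6) = 14; 9 ⊕ 14 = 7.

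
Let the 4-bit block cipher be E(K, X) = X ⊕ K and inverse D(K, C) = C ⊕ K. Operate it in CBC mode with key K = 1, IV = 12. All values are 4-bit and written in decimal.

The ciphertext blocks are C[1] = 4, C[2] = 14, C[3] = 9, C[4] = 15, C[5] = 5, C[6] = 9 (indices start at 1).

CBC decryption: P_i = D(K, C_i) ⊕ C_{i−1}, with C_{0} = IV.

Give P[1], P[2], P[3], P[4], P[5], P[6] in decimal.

P[1]: D(K, 4) = 5; 5 ⊕ 12 = 9.
P[2]: D(K, 14) = 15; 15 ⊕ 4 = 11.
P[3]: D(K, 9) = 8; 8 ⊕ 14 = 6.
P[4]: D(K, 15) = 14; 14 ⊕ 9 = 7.
P[5]: D(K, 5) = 4; 4 ⊕ 15 = 11.
P[6]: D(K, 9) = 8; 8 ⊕ 5 = 13.

P[1] = 9, P[2] = 11, P[3] = 6, P[4] = 7, P[5] = 11, P[6] = 13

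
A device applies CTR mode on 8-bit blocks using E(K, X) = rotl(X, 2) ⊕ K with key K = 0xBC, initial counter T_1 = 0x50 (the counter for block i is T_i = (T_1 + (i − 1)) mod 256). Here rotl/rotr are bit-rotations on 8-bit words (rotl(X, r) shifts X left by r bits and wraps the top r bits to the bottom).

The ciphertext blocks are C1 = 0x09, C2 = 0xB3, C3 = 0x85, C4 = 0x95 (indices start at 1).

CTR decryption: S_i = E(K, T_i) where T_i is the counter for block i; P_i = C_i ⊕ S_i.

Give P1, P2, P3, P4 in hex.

P1 = 0xF4, P2 = 0x4A, P3 = 0x70, P4 = 0x64

P1: T = 0x50, S = E(K, T) = 0xFD; 0x09 ⊕ 0xFD = 0xF4.
P2: T = 0x51, S = E(K, T) = 0xF9; 0xB3 ⊕ 0xF9 = 0x4A.
P3: T = 0x52, S = E(K, T) = 0xF5; 0x85 ⊕ 0xF5 = 0x70.
P4: T = 0x53, S = E(K, T) = 0xF1; 0x95 ⊕ 0xF1 = 0x64.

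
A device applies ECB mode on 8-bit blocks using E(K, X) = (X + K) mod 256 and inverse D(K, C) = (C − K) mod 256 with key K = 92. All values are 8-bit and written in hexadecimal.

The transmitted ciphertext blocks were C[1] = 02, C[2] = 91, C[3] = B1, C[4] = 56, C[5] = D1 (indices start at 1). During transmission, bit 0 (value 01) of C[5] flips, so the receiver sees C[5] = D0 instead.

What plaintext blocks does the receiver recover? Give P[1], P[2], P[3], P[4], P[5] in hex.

P[1] = 70, P[2] = FF, P[3] = 1F, P[4] = C4, P[5] = 3E

ECB decryption: P_i = D(K, C_i).
Only C[5] changed, to D0. In ECB, a change in C_i affects only P_i. Decrypting the received ciphertext:
P[1]: D(K, 02) = 70.
P[2]: D(K, 91) = FF.
P[3]: D(K, B1) = 1F.
P[4]: D(K, 56) = C4.
P[5]: D(K, D0) = 3E.
Blocks that differ from the original plaintext: P[5].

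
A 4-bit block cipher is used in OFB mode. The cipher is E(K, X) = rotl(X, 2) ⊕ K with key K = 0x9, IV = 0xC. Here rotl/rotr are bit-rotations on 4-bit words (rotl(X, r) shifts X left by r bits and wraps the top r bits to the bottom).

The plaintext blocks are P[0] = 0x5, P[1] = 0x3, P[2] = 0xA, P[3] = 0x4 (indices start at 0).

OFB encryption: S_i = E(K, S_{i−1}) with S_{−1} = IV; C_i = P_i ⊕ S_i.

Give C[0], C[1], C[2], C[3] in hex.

C[0] = 0xF, C[1] = 0x0, C[2] = 0xF, C[3] = 0x8

C[0]: S = E(K, 0xC) = 0xA; 0x5 ⊕ 0xA = 0xF.
C[1]: S = E(K, 0xA) = 0x3; 0x3 ⊕ 0x3 = 0x0.
C[2]: S = E(K, 0x3) = 0x5; 0xA ⊕ 0x5 = 0xF.
C[3]: S = E(K, 0x5) = 0xC; 0x4 ⊕ 0xC = 0x8.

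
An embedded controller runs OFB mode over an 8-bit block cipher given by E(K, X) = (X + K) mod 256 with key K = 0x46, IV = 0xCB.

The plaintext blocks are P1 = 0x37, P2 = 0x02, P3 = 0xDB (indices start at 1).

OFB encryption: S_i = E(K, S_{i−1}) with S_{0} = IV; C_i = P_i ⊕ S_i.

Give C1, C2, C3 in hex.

C1 = 0x26, C2 = 0x55, C3 = 0x46

C1: S = E(K, 0xCB) = 0x11; 0x37 ⊕ 0x11 = 0x26.
C2: S = E(K, 0x11) = 0x57; 0x02 ⊕ 0x57 = 0x55.
C3: S = E(K, 0x57) = 0x9D; 0xDB ⊕ 0x9D = 0x46.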